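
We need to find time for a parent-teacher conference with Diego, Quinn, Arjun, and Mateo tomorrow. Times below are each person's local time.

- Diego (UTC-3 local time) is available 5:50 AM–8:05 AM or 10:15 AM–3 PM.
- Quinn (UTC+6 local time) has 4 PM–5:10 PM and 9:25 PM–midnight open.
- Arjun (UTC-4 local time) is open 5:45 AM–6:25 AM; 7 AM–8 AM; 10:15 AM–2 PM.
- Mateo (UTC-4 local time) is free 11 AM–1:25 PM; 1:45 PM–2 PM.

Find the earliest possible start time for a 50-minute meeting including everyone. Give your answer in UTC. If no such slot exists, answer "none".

Diego in UTC: 08:50-11:05, 13:15-18:00 (add 3h to convert from UTC-3).
Quinn in UTC: 10:00-11:10, 15:25-18:00 (subtract 6h to convert from UTC+6).
Arjun in UTC: 09:45-10:25, 11:00-12:00, 14:15-18:00 (add 4h to convert from UTC-4).
Mateo in UTC: 15:00-17:25, 17:45-18:00 (add 4h to convert from UTC-4).
Diego ∩ Quinn: 10:00-11:05, 15:25-18:00.
Diego ∩ Quinn ∩ Arjun: 10:00-10:25, 11:00-11:05, 15:25-18:00.
Diego ∩ Quinn ∩ Arjun ∩ Mateo: 15:25-17:25, 17:45-18:00.
So the common availability across everyone is 15:25-17:25, 17:45-18:00.
The first common window of at least 50 minutes is 15:25-17:25, so the earliest start is 15:25.

15:25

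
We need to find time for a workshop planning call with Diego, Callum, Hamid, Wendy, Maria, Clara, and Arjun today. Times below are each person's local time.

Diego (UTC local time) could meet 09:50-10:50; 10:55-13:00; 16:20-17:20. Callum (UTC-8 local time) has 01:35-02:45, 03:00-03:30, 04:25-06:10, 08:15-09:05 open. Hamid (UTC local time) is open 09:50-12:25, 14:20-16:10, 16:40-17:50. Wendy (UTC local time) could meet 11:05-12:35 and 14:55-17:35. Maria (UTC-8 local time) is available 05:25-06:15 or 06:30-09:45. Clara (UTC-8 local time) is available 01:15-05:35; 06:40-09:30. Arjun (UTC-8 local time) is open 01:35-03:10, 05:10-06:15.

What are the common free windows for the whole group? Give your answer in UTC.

none

Diego in UTC: 09:50-10:50, 10:55-13:00, 16:20-17:20.
Callum in UTC: 09:35-10:45, 11:00-11:30, 12:25-14:10, 16:15-17:05 (add 8h to convert from UTC-8).
Hamid in UTC: 09:50-12:25, 14:20-16:10, 16:40-17:50.
Wendy in UTC: 11:05-12:35, 14:55-17:35.
Maria in UTC: 13:25-14:15, 14:30-17:45 (add 8h to convert from UTC-8).
Clara in UTC: 09:15-13:35, 14:40-17:30 (add 8h to convert from UTC-8).
Arjun in UTC: 09:35-11:10, 13:10-14:15 (add 8h to convert from UTC-8).
Diego ∩ Callum: 09:50-10:45, 11:00-11:30, 12:25-13:00, 16:20-17:05.
Diego ∩ Callum ∩ Hamid: 09:50-10:45, 11:00-11:30, 16:40-17:05.
Diego ∩ Callum ∩ Hamid ∩ Wendy: 11:05-11:30, 16:40-17:05.
Diego ∩ Callum ∩ Hamid ∩ Wendy ∩ Maria: 16:40-17:05.
Diego ∩ Callum ∩ Hamid ∩ Wendy ∩ Maria ∩ Clara: 16:40-17:05.
Diego ∩ Callum ∩ Hamid ∩ Wendy ∩ Maria ∩ Clara ∩ Arjun: ∅.
There is no time when everyone is free.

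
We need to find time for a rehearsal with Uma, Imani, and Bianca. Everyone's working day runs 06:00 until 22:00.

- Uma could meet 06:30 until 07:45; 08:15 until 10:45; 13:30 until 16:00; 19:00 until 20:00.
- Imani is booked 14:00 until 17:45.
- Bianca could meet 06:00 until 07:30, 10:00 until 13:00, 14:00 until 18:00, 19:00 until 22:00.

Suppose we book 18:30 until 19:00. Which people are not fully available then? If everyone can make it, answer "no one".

Uma free: 06:30-07:45, 08:15-10:45, 13:30-16:00, 19:00-20:00.
Imani free: 06:00-14:00, 17:45-22:00 (invert busy blocks within the working day).
Bianca free: 06:00-07:30, 10:00-13:00, 14:00-18:00, 19:00-22:00.
Uma: not fully free for 18:30-19:00. Imani: free for 18:30-19:00. Bianca: not fully free for 18:30-19:00.

Bianca, Uma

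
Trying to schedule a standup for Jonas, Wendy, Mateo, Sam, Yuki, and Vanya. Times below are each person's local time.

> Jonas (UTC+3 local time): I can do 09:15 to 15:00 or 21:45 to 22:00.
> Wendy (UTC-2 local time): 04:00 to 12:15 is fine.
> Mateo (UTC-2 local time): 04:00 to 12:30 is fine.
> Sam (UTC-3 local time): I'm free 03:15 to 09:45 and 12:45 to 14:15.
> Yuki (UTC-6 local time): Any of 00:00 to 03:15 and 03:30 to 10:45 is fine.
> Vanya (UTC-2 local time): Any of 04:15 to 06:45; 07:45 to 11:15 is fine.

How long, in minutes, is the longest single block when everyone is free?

Jonas in UTC: 06:15-12:00, 18:45-19:00 (subtract 3h to convert from UTC+3).
Wendy in UTC: 06:00-14:15 (add 2h to convert from UTC-2).
Mateo in UTC: 06:00-14:30 (add 2h to convert from UTC-2).
Sam in UTC: 06:15-12:45, 15:45-17:15 (add 3h to convert from UTC-3).
Yuki in UTC: 06:00-09:15, 09:30-16:45 (add 6h to convert from UTC-6).
Vanya in UTC: 06:15-08:45, 09:45-13:15 (add 2h to convert from UTC-2).
Jonas ∩ Wendy: 06:15-12:00.
Jonas ∩ Wendy ∩ Mateo: 06:15-12:00.
Jonas ∩ Wendy ∩ Mateo ∩ Sam: 06:15-12:00.
Jonas ∩ Wendy ∩ Mateo ∩ Sam ∩ Yuki: 06:15-09:15, 09:30-12:00.
Jonas ∩ Wendy ∩ Mateo ∩ Sam ∩ Yuki ∩ Vanya: 06:15-08:45, 09:45-12:00.
The longest is 06:15-08:45 at 150 minutes.

150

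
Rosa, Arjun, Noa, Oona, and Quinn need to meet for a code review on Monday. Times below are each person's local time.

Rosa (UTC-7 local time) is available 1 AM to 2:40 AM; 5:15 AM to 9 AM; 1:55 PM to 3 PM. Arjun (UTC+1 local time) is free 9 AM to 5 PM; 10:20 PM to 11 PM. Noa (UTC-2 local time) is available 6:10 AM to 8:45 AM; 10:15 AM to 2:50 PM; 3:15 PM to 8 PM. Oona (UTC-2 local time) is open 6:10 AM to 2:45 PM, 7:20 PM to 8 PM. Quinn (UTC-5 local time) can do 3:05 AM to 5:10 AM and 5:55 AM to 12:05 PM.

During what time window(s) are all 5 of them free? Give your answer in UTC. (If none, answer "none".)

08:10-09:40, 12:15-16:00

Rosa in UTC: 08:00-09:40, 12:15-16:00, 20:55-22:00 (add 7h to convert from UTC-7).
Arjun in UTC: 08:00-16:00, 21:20-22:00 (subtract 1h to convert from UTC+1).
Noa in UTC: 08:10-10:45, 12:15-16:50, 17:15-22:00 (add 2h to convert from UTC-2).
Oona in UTC: 08:10-16:45, 21:20-22:00 (add 2h to convert from UTC-2).
Quinn in UTC: 08:05-10:10, 10:55-17:05 (add 5h to convert from UTC-5).
Rosa ∩ Arjun: 08:00-09:40, 12:15-16:00, 21:20-22:00.
Rosa ∩ Arjun ∩ Noa: 08:10-09:40, 12:15-16:00, 21:20-22:00.
Rosa ∩ Arjun ∩ Noa ∩ Oona: 08:10-09:40, 12:15-16:00, 21:20-22:00.
Rosa ∩ Arjun ∩ Noa ∩ Oona ∩ Quinn: 08:10-09:40, 12:15-16:00.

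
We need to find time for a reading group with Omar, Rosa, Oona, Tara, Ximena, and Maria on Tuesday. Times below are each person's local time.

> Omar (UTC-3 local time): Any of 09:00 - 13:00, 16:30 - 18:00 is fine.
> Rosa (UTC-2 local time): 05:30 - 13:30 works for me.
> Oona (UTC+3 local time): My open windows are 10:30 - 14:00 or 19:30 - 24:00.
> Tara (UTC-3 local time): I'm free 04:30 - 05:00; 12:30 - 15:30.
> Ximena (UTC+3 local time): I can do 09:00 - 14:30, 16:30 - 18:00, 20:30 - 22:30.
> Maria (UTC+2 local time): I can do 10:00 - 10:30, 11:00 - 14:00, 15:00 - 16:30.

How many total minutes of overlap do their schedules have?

Omar in UTC: 12:00-16:00, 19:30-21:00 (add 3h to convert from UTC-3).
Rosa in UTC: 07:30-15:30 (add 2h to convert from UTC-2).
Oona in UTC: 07:30-11:00, 16:30-21:00 (subtract 3h to convert from UTC+3).
Tara in UTC: 07:30-08:00, 15:30-18:30 (add 3h to convert from UTC-3).
Ximena in UTC: 06:00-11:30, 13:30-15:00, 17:30-19:30 (subtract 3h to convert from UTC+3).
Maria in UTC: 08:00-08:30, 09:00-12:00, 13:00-14:30 (subtract 2h to convert from UTC+2).
Omar ∩ Rosa: 12:00-15:30.
Omar ∩ Rosa ∩ Oona: ∅.
Omar ∩ Rosa ∩ Oona ∩ Tara: ∅.
Omar ∩ Rosa ∩ Oona ∩ Tara ∩ Ximena: ∅.
Omar ∩ Rosa ∩ Oona ∩ Tara ∩ Ximena ∩ Maria: ∅.
There is no time when everyone is free.
There is no common window, so the total is 0 minutes.

0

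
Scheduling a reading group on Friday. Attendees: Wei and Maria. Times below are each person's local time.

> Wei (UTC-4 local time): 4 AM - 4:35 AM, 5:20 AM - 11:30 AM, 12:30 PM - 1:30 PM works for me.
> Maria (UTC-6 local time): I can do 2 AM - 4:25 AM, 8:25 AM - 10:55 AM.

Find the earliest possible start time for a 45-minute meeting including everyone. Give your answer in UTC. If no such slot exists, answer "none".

09:20

Wei in UTC: 08:00-08:35, 09:20-15:30, 16:30-17:30 (add 4h to convert from UTC-4).
Maria in UTC: 08:00-10:25, 14:25-16:55 (add 6h to convert from UTC-6).
Wei ∩ Maria: 08:00-08:35, 09:20-10:25, 14:25-15:30, 16:30-16:55.
Those are the intersection windows.
The first common window of at least 45 minutes is 09:20-10:25, so the earliest start is 09:20.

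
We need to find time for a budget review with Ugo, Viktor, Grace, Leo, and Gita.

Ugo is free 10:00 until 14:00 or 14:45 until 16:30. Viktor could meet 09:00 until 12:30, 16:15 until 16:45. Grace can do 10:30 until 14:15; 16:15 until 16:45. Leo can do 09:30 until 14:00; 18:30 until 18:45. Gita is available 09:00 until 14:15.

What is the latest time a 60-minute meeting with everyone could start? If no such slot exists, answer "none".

Ugo ∩ Viktor: 10:00-12:30, 16:15-16:30.
Ugo ∩ Viktor ∩ Grace: 10:30-12:30, 16:15-16:30.
Ugo ∩ Viktor ∩ Grace ∩ Leo: 10:30-12:30.
Ugo ∩ Viktor ∩ Grace ∩ Leo ∩ Gita: 10:30-12:30.
Those are the intersection windows.
The last common window of at least 60 minutes is 10:30-12:30; a 60-minute meeting can start as late as 11:30 and still end by 12:30.

11:30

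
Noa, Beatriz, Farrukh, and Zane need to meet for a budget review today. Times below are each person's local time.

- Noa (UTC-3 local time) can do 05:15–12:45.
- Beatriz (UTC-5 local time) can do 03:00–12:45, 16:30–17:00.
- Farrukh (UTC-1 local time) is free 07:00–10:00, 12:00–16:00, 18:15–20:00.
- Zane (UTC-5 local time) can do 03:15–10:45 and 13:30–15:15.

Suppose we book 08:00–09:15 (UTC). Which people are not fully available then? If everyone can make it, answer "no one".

Noa, Zane

Noa in UTC: 08:15-15:45 (add 3h to convert from UTC-3).
Beatriz in UTC: 08:00-17:45, 21:30-22:00 (add 5h to convert from UTC-5).
Farrukh in UTC: 08:00-11:00, 13:00-17:00, 19:15-21:00 (add 1h to convert from UTC-1).
Zane in UTC: 08:15-15:45, 18:30-20:15 (add 5h to convert from UTC-5).
Noa: not fully free for 08:00-09:15. Beatriz: free for 08:00-09:15. Farrukh: free for 08:00-09:15. Zane: not fully free for 08:00-09:15.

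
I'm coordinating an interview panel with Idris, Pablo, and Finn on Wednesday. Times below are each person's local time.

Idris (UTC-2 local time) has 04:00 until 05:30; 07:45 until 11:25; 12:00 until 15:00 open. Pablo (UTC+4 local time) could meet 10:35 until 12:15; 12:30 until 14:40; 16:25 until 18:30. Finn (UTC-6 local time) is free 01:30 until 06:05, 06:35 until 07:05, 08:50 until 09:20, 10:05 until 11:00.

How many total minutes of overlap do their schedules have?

85

Idris in UTC: 06:00-07:30, 09:45-13:25, 14:00-17:00 (add 2h to convert from UTC-2).
Pablo in UTC: 06:35-08:15, 08:30-10:40, 12:25-14:30 (subtract 4h to convert from UTC+4).
Finn in UTC: 07:30-12:05, 12:35-13:05, 14:50-15:20, 16:05-17:00 (add 6h to convert from UTC-6).
Idris ∩ Pablo: 06:35-07:30, 09:45-10:40, 12:25-13:25, 14:00-14:30.
Idris ∩ Pablo ∩ Finn: 09:45-10:40, 12:35-13:05.
Summing the common windows: 55 + 30 = 85 minutes.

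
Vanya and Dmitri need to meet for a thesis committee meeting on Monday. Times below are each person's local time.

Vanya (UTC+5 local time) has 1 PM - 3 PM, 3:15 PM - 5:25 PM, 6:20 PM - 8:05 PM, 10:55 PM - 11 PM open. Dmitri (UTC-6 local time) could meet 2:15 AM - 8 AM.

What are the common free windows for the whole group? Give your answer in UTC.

08:15-10:00, 10:15-12:25, 13:20-14:00

Vanya in UTC: 08:00-10:00, 10:15-12:25, 13:20-15:05, 17:55-18:00 (subtract 5h to convert from UTC+5).
Dmitri in UTC: 08:15-14:00 (add 6h to convert from UTC-6).
Vanya ∩ Dmitri: 08:15-10:00, 10:15-12:25, 13:20-14:00.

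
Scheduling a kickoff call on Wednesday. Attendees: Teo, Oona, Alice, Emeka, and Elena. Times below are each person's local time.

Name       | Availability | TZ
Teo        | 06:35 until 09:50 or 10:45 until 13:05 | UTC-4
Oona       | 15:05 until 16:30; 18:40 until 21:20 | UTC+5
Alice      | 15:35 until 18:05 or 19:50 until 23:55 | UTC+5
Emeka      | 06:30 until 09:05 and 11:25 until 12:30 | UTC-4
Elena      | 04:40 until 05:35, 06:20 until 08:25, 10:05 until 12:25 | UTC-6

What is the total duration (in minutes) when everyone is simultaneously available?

Teo in UTC: 10:35-13:50, 14:45-17:05 (add 4h to convert from UTC-4).
Oona in UTC: 10:05-11:30, 13:40-16:20 (subtract 5h to convert from UTC+5).
Alice in UTC: 10:35-13:05, 14:50-18:55 (subtract 5h to convert from UTC+5).
Emeka in UTC: 10:30-13:05, 15:25-16:30 (add 4h to convert from UTC-4).
Elena in UTC: 10:40-11:35, 12:20-14:25, 16:05-18:25 (add 6h to convert from UTC-6).
Teo ∩ Oona: 10:35-11:30, 13:40-13:50, 14:45-16:20.
Teo ∩ Oona ∩ Alice: 10:35-11:30, 14:50-16:20.
Teo ∩ Oona ∩ Alice ∩ Emeka: 10:35-11:30, 15:25-16:20.
Teo ∩ Oona ∩ Alice ∩ Emeka ∩ Elena: 10:40-11:30, 16:05-16:20.
Summing the common windows: 50 + 15 = 65 minutes.

65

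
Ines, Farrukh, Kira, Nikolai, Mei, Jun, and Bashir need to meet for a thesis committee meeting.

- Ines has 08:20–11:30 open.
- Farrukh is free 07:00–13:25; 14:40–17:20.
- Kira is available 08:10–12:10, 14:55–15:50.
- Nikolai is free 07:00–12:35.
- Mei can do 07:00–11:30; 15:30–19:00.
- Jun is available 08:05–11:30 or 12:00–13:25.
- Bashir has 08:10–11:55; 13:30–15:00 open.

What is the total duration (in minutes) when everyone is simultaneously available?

190

Ines ∩ Farrukh: 08:20-11:30.
Ines ∩ Farrukh ∩ Kira: 08:20-11:30.
Ines ∩ Farrukh ∩ Kira ∩ Nikolai: 08:20-11:30.
Ines ∩ Farrukh ∩ Kira ∩ Nikolai ∩ Mei: 08:20-11:30.
Ines ∩ Farrukh ∩ Kira ∩ Nikolai ∩ Mei ∩ Jun: 08:20-11:30.
Ines ∩ Farrukh ∩ Kira ∩ Nikolai ∩ Mei ∩ Jun ∩ Bashir: 08:20-11:30.
That's a single block of 190 minutes.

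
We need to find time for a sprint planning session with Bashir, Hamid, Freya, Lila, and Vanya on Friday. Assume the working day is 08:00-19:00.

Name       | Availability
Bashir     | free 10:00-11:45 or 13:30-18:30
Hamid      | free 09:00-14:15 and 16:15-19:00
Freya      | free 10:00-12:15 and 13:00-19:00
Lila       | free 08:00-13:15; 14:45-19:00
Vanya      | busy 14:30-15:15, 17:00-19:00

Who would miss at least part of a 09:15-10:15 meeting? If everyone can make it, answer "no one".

Bashir, Freya

Bashir free: 10:00-11:45, 13:30-18:30.
Hamid free: 09:00-14:15, 16:15-19:00.
Freya free: 10:00-12:15, 13:00-19:00.
Lila free: 08:00-13:15, 14:45-19:00.
Vanya free: 08:00-14:30, 15:15-17:00 (invert busy blocks within the working day).
Bashir: not fully free for 09:15-10:15. Hamid: free for 09:15-10:15. Freya: not fully free for 09:15-10:15. Lila: free for 09:15-10:15. Vanya: free for 09:15-10:15.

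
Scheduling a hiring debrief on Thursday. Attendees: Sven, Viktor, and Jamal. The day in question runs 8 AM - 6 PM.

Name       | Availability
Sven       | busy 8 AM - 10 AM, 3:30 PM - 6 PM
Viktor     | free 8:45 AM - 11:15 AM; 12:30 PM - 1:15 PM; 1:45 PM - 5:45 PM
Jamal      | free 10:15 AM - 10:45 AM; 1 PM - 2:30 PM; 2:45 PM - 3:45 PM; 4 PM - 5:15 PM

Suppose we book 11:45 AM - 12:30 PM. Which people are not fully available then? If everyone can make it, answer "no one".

Jamal, Viktor

Sven free: 10:00-15:30 (invert busy blocks within the working day).
Viktor free: 08:45-11:15, 12:30-13:15, 13:45-17:45.
Jamal free: 10:15-10:45, 13:00-14:30, 14:45-15:45, 16:00-17:15.
Sven: free for 11:45-12:30. Viktor: not fully free for 11:45-12:30. Jamal: not fully free for 11:45-12:30.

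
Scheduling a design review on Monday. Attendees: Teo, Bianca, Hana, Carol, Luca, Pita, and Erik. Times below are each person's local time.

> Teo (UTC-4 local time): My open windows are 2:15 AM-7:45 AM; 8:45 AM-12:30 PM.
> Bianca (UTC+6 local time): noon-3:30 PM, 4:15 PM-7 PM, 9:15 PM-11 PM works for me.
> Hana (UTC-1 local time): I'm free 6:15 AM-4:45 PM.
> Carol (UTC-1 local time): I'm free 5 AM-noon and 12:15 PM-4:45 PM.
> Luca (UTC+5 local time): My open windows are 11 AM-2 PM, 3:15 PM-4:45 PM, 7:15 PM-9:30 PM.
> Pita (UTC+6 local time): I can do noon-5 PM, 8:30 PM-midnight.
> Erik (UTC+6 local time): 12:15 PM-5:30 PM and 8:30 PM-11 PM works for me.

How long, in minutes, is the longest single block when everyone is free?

105

Teo in UTC: 06:15-11:45, 12:45-16:30 (add 4h to convert from UTC-4).
Bianca in UTC: 06:00-09:30, 10:15-13:00, 15:15-17:00 (subtract 6h to convert from UTC+6).
Hana in UTC: 07:15-17:45 (add 1h to convert from UTC-1).
Carol in UTC: 06:00-13:00, 13:15-17:45 (add 1h to convert from UTC-1).
Luca in UTC: 06:00-09:00, 10:15-11:45, 14:15-16:30 (subtract 5h to convert from UTC+5).
Pita in UTC: 06:00-11:00, 14:30-18:00 (subtract 6h to convert from UTC+6).
Erik in UTC: 06:15-11:30, 14:30-17:00 (subtract 6h to convert from UTC+6).
Teo ∩ Bianca: 06:15-09:30, 10:15-11:45, 12:45-13:00, 15:15-16:30.
Teo ∩ Bianca ∩ Hana: 07:15-09:30, 10:15-11:45, 12:45-13:00, 15:15-16:30.
Teo ∩ Bianca ∩ Hana ∩ Carol: 07:15-09:30, 10:15-11:45, 12:45-13:00, 15:15-16:30.
Teo ∩ Bianca ∩ Hana ∩ Carol ∩ Luca: 07:15-09:00, 10:15-11:45, 15:15-16:30.
Teo ∩ Bianca ∩ Hana ∩ Carol ∩ Luca ∩ Pita: 07:15-09:00, 10:15-11:00, 15:15-16:30.
Teo ∩ Bianca ∩ Hana ∩ Carol ∩ Luca ∩ Pita ∩ Erik: 07:15-09:00, 10:15-11:00, 15:15-16:30.
The longest is 07:15-09:00 at 105 minutes.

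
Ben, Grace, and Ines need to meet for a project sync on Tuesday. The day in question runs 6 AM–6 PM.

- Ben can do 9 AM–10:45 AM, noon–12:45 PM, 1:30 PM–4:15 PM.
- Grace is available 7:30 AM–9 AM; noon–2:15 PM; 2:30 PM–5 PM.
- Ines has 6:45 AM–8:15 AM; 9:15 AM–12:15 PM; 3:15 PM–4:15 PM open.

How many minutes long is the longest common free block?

60

Ben ∩ Grace: 12:00-12:45, 13:30-14:15, 14:30-16:15.
Ben ∩ Grace ∩ Ines: 12:00-12:15, 15:15-16:15.
The longest is 15:15-16:15 at 60 minutes.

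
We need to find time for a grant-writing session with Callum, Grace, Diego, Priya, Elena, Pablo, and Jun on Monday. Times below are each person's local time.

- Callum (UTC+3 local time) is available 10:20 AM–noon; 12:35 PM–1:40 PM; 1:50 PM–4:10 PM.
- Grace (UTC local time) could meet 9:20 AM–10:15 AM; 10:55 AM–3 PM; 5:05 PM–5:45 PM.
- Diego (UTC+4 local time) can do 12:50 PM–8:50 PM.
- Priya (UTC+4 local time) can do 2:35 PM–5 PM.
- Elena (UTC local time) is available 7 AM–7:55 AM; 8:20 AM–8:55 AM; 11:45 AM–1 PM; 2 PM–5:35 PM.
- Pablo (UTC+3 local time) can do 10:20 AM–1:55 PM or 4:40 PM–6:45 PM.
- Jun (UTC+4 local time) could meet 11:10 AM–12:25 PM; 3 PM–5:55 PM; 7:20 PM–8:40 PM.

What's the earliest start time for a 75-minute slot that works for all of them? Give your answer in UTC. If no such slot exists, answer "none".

Callum in UTC: 07:20-09:00, 09:35-10:40, 10:50-13:10 (subtract 3h to convert from UTC+3).
Grace in UTC: 09:20-10:15, 10:55-15:00, 17:05-17:45.
Diego in UTC: 08:50-16:50 (subtract 4h to convert from UTC+4).
Priya in UTC: 10:35-13:00 (subtract 4h to convert from UTC+4).
Elena in UTC: 07:00-07:55, 08:20-08:55, 11:45-13:00, 14:00-17:35.
Pablo in UTC: 07:20-10:55, 13:40-15:45 (subtract 3h to convert from UTC+3).
Jun in UTC: 07:10-08:25, 11:00-13:55, 15:20-16:40 (subtract 4h to convert from UTC+4).
Callum ∩ Grace: 09:35-10:15, 10:55-13:10.
Callum ∩ Grace ∩ Diego: 09:35-10:15, 10:55-13:10.
Callum ∩ Grace ∩ Diego ∩ Priya: 10:55-13:00.
Callum ∩ Grace ∩ Diego ∩ Priya ∩ Elena: 11:45-13:00.
Callum ∩ Grace ∩ Diego ∩ Priya ∩ Elena ∩ Pablo: ∅.
Callum ∩ Grace ∩ Diego ∩ Priya ∩ Elena ∩ Pablo ∩ Jun: ∅.
There is no time when everyone is free.
No common window is at least 75 minutes long.

none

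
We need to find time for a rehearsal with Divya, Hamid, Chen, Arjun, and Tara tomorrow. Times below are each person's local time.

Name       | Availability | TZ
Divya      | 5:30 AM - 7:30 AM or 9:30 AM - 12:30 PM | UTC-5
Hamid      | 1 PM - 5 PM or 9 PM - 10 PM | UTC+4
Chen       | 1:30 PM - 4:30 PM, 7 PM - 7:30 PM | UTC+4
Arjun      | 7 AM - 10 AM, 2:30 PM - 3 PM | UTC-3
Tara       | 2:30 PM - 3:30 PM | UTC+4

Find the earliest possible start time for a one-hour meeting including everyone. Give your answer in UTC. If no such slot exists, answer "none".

10:30

Divya in UTC: 10:30-12:30, 14:30-17:30 (add 5h to convert from UTC-5).
Hamid in UTC: 09:00-13:00, 17:00-18:00 (subtract 4h to convert from UTC+4).
Chen in UTC: 09:30-12:30, 15:00-15:30 (subtract 4h to convert from UTC+4).
Arjun in UTC: 10:00-13:00, 17:30-18:00 (add 3h to convert from UTC-3).
Tara in UTC: 10:30-11:30 (subtract 4h to convert from UTC+4).
Divya ∩ Hamid: 10:30-12:30, 17:00-17:30.
Divya ∩ Hamid ∩ Chen: 10:30-12:30.
Divya ∩ Hamid ∩ Chen ∩ Arjun: 10:30-12:30.
Divya ∩ Hamid ∩ Chen ∩ Arjun ∩ Tara: 10:30-11:30.
The first common window of at least 60 minutes is 10:30-11:30, so the earliest start is 10:30.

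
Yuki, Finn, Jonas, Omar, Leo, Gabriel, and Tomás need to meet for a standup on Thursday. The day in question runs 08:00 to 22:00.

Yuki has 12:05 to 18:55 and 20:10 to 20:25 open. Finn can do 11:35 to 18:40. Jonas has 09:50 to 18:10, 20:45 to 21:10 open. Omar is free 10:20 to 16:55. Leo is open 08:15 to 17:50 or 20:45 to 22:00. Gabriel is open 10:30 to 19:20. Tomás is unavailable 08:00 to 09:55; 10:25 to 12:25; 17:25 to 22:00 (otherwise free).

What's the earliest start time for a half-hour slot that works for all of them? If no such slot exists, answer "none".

Yuki free: 12:05-18:55, 20:10-20:25.
Finn free: 11:35-18:40.
Jonas free: 09:50-18:10, 20:45-21:10.
Omar free: 10:20-16:55.
Leo free: 08:15-17:50, 20:45-22:00.
Gabriel free: 10:30-19:20.
Tomás free: 09:55-10:25, 12:25-17:25 (invert busy blocks within the working day).
Yuki ∩ Finn: 12:05-18:40.
Yuki ∩ Finn ∩ Jonas: 12:05-18:10.
Yuki ∩ Finn ∩ Jonas ∩ Omar: 12:05-16:55.
Yuki ∩ Finn ∩ Jonas ∩ Omar ∩ Leo: 12:05-16:55.
Yuki ∩ Finn ∩ Jonas ∩ Omar ∩ Leo ∩ Gabriel: 12:05-16:55.
Yuki ∩ Finn ∩ Jonas ∩ Omar ∩ Leo ∩ Gabriel ∩ Tomás: 12:25-16:55.
The first common window of at least 30 minutes is 12:25-16:55, so the earliest start is 12:25.

12:25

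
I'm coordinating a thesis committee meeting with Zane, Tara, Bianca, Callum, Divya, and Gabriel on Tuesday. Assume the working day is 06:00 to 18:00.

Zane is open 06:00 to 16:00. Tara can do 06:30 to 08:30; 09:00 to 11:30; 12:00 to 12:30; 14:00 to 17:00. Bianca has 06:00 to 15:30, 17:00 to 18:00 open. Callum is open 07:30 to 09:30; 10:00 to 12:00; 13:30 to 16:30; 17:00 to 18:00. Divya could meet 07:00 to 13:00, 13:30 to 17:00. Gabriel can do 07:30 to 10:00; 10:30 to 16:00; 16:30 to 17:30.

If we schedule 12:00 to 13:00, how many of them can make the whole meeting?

Zane, Bianca, Divya, and Gabriel can make the full 12:00-13:00 slot — that's 4.

4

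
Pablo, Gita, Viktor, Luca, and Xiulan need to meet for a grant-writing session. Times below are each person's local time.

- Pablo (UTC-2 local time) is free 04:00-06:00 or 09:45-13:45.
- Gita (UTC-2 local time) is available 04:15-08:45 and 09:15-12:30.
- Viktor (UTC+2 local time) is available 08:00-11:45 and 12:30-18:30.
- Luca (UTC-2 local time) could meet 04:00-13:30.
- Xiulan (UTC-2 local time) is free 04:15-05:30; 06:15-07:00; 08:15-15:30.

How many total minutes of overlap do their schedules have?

Pablo in UTC: 06:00-08:00, 11:45-15:45 (add 2h to convert from UTC-2).
Gita in UTC: 06:15-10:45, 11:15-14:30 (add 2h to convert from UTC-2).
Viktor in UTC: 06:00-09:45, 10:30-16:30 (subtract 2h to convert from UTC+2).
Luca in UTC: 06:00-15:30 (add 2h to convert from UTC-2).
Xiulan in UTC: 06:15-07:30, 08:15-09:00, 10:15-17:30 (add 2h to convert from UTC-2).
Pablo ∩ Gita: 06:15-08:00, 11:45-14:30.
Pablo ∩ Gita ∩ Viktor: 06:15-08:00, 11:45-14:30.
Pablo ∩ Gita ∩ Viktor ∩ Luca: 06:15-08:00, 11:45-14:30.
Pablo ∩ Gita ∩ Viktor ∩ Luca ∩ Xiulan: 06:15-07:30, 11:45-14:30.
Those are the intersection windows.
Summing the common windows: 75 + 165 = 240 minutes.

240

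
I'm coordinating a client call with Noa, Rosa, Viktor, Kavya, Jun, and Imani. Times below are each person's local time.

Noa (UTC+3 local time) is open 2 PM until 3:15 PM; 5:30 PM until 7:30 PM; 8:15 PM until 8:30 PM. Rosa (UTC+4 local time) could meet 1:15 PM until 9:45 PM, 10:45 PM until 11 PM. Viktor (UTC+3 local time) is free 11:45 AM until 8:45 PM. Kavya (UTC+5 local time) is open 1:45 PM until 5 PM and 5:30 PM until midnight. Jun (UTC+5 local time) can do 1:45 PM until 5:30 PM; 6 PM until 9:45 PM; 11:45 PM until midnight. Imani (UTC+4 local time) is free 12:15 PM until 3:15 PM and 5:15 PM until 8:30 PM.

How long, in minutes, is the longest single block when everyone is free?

Noa in UTC: 11:00-12:15, 14:30-16:30, 17:15-17:30 (subtract 3h to convert from UTC+3).
Rosa in UTC: 09:15-17:45, 18:45-19:00 (subtract 4h to convert from UTC+4).
Viktor in UTC: 08:45-17:45 (subtract 3h to convert from UTC+3).
Kavya in UTC: 08:45-12:00, 12:30-19:00 (subtract 5h to convert from UTC+5).
Jun in UTC: 08:45-12:30, 13:00-16:45, 18:45-19:00 (subtract 5h to convert from UTC+5).
Imani in UTC: 08:15-11:15, 13:15-16:30 (subtract 4h to convert from UTC+4).
Noa ∩ Rosa: 11:00-12:15, 14:30-16:30, 17:15-17:30.
Noa ∩ Rosa ∩ Viktor: 11:00-12:15, 14:30-16:30, 17:15-17:30.
Noa ∩ Rosa ∩ Viktor ∩ Kavya: 11:00-12:00, 14:30-16:30, 17:15-17:30.
Noa ∩ Rosa ∩ Viktor ∩ Kavya ∩ Jun: 11:00-12:00, 14:30-16:30.
Noa ∩ Rosa ∩ Viktor ∩ Kavya ∩ Jun ∩ Imani: 11:00-11:15, 14:30-16:30.
Those are the intersection windows.
The longest is 14:30-16:30 at 120 minutes.

120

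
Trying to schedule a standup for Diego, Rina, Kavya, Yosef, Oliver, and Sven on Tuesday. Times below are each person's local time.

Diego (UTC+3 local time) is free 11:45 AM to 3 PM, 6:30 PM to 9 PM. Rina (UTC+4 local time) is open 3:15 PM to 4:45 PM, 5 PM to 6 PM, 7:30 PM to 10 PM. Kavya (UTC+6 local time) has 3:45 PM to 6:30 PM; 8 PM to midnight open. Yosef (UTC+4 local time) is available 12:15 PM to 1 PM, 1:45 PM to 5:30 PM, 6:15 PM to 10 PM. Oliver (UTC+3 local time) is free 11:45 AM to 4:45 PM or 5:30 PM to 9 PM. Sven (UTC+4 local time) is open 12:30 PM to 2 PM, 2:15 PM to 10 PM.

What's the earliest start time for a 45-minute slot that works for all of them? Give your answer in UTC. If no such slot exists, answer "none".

Diego in UTC: 08:45-12:00, 15:30-18:00 (subtract 3h to convert from UTC+3).
Rina in UTC: 11:15-12:45, 13:00-14:00, 15:30-18:00 (subtract 4h to convert from UTC+4).
Kavya in UTC: 09:45-12:30, 14:00-18:00 (subtract 6h to convert from UTC+6).
Yosef in UTC: 08:15-09:00, 09:45-13:30, 14:15-18:00 (subtract 4h to convert from UTC+4).
Oliver in UTC: 08:45-13:45, 14:30-18:00 (subtract 3h to convert from UTC+3).
Sven in UTC: 08:30-10:00, 10:15-18:00 (subtract 4h to convert from UTC+4).
Diego ∩ Rina: 11:15-12:00, 15:30-18:00.
Diego ∩ Rina ∩ Kavya: 11:15-12:00, 15:30-18:00.
Diego ∩ Rina ∩ Kavya ∩ Yosef: 11:15-12:00, 15:30-18:00.
Diego ∩ Rina ∩ Kavya ∩ Yosef ∩ Oliver: 11:15-12:00, 15:30-18:00.
Diego ∩ Rina ∩ Kavya ∩ Yosef ∩ Oliver ∩ Sven: 11:15-12:00, 15:30-18:00.
The first common window of at least 45 minutes is 11:15-12:00, so the earliest start is 11:15.

11:15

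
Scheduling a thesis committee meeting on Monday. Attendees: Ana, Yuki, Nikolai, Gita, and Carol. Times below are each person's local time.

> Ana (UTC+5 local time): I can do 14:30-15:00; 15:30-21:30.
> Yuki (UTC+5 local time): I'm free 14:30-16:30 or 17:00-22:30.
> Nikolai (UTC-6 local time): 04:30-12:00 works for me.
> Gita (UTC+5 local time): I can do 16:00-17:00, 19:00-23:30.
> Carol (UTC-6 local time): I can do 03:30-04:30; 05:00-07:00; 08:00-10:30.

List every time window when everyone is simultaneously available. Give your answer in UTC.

Ana in UTC: 09:30-10:00, 10:30-16:30 (subtract 5h to convert from UTC+5).
Yuki in UTC: 09:30-11:30, 12:00-17:30 (subtract 5h to convert from UTC+5).
Nikolai in UTC: 10:30-18:00 (add 6h to convert from UTC-6).
Gita in UTC: 11:00-12:00, 14:00-18:30 (subtract 5h to convert from UTC+5).
Carol in UTC: 09:30-10:30, 11:00-13:00, 14:00-16:30 (add 6h to convert from UTC-6).
Ana ∩ Yuki: 09:30-10:00, 10:30-11:30, 12:00-16:30.
Ana ∩ Yuki ∩ Nikolai: 10:30-11:30, 12:00-16:30.
Ana ∩ Yuki ∩ Nikolai ∩ Gita: 11:00-11:30, 14:00-16:30.
Ana ∩ Yuki ∩ Nikolai ∩ Gita ∩ Carol: 11:00-11:30, 14:00-16:30.

11:00-11:30, 14:00-16:30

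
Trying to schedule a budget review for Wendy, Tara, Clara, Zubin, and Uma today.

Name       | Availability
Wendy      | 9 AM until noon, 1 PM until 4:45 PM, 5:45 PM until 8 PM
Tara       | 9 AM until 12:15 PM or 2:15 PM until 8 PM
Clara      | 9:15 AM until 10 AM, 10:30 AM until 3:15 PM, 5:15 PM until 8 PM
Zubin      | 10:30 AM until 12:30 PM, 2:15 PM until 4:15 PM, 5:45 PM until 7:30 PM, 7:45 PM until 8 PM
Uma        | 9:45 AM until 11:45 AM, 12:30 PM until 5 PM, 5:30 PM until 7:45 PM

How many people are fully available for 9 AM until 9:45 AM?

Wendy and Tara can make the full 09:00-09:45 slot — that's 2.

2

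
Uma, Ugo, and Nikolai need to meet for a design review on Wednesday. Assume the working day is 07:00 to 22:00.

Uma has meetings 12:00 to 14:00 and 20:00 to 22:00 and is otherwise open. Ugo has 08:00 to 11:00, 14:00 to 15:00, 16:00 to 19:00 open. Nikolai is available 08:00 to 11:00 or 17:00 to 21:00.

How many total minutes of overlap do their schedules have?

Uma free: 07:00-12:00, 14:00-20:00 (invert busy blocks within the working day).
Ugo free: 08:00-11:00, 14:00-15:00, 16:00-19:00.
Nikolai free: 08:00-11:00, 17:00-21:00.
Uma ∩ Ugo: 08:00-11:00, 14:00-15:00, 16:00-19:00.
Uma ∩ Ugo ∩ Nikolai: 08:00-11:00, 17:00-19:00.
Summing the common windows: 180 + 120 = 300 minutes.

300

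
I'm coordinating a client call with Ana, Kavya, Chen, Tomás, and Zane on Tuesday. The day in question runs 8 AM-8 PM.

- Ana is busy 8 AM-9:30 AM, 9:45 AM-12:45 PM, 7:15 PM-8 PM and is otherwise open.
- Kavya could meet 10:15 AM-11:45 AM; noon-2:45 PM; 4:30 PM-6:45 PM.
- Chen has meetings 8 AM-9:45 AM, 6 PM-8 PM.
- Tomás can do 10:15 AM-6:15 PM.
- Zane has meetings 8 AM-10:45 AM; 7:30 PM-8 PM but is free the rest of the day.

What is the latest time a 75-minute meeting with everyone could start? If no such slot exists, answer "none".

Ana free: 09:30-09:45, 12:45-19:15 (invert busy blocks within the working day).
Kavya free: 10:15-11:45, 12:00-14:45, 16:30-18:45.
Chen free: 09:45-18:00 (invert busy blocks within the working day).
Tomás free: 10:15-18:15.
Zane free: 10:45-19:30 (invert busy blocks within the working day).
Ana ∩ Kavya: 12:45-14:45, 16:30-18:45.
Ana ∩ Kavya ∩ Chen: 12:45-14:45, 16:30-18:00.
Ana ∩ Kavya ∩ Chen ∩ Tomás: 12:45-14:45, 16:30-18:00.
Ana ∩ Kavya ∩ Chen ∩ Tomás ∩ Zane: 12:45-14:45, 16:30-18:00.
Those are the intersection windows.
The last common window of at least 75 minutes is 16:30-18:00; a 75-minute meeting can start as late as 16:45 and still end by 18:00.

16:45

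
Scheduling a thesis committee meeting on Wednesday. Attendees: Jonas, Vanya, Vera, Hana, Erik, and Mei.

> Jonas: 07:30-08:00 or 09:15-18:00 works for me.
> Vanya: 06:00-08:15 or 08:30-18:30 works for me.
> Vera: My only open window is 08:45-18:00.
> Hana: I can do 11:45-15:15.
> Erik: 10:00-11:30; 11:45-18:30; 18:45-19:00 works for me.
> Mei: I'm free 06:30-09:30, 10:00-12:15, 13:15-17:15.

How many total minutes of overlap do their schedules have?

Jonas ∩ Vanya: 07:30-08:00, 09:15-18:00.
Jonas ∩ Vanya ∩ Vera: 09:15-18:00.
Jonas ∩ Vanya ∩ Vera ∩ Hana: 11:45-15:15.
Jonas ∩ Vanya ∩ Vera ∩ Hana ∩ Erik: 11:45-15:15.
Jonas ∩ Vanya ∩ Vera ∩ Hana ∩ Erik ∩ Mei: 11:45-12:15, 13:15-15:15.
Summing the common windows: 30 + 120 = 150 minutes.

150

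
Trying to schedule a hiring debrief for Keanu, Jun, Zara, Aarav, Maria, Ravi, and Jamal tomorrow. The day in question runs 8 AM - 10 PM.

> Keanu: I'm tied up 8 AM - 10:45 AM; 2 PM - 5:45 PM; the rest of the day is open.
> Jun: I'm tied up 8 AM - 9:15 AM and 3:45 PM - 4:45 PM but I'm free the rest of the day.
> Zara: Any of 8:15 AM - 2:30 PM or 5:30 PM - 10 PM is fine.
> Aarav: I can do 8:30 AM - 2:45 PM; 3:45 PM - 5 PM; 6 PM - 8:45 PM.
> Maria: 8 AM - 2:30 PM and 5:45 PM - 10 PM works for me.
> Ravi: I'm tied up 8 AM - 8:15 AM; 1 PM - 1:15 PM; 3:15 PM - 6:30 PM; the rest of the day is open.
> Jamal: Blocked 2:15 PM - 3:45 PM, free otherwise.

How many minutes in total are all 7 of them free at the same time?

Keanu free: 10:45-14:00, 17:45-22:00 (invert busy blocks within the working day).
Jun free: 09:15-15:45, 16:45-22:00 (invert busy blocks within the working day).
Zara free: 08:15-14:30, 17:30-22:00.
Aarav free: 08:30-14:45, 15:45-17:00, 18:00-20:45.
Maria free: 08:00-14:30, 17:45-22:00.
Ravi free: 08:15-13:00, 13:15-15:15, 18:30-22:00 (invert busy blocks within the working day).
Jamal free: 08:00-14:15, 15:45-22:00 (invert busy blocks within the working day).
Keanu ∩ Jun: 10:45-14:00, 17:45-22:00.
Keanu ∩ Jun ∩ Zara: 10:45-14:00, 17:45-22:00.
Keanu ∩ Jun ∩ Zara ∩ Aarav: 10:45-14:00, 18:00-20:45.
Keanu ∩ Jun ∩ Zara ∩ Aarav ∩ Maria: 10:45-14:00, 18:00-20:45.
Keanu ∩ Jun ∩ Zara ∩ Aarav ∩ Maria ∩ Ravi: 10:45-13:00, 13:15-14:00, 18:30-20:45.
Keanu ∩ Jun ∩ Zara ∩ Aarav ∩ Maria ∩ Ravi ∩ Jamal: 10:45-13:00, 13:15-14:00, 18:30-20:45.
Summing the common windows: 135 + 45 + 135 = 315 minutes.

315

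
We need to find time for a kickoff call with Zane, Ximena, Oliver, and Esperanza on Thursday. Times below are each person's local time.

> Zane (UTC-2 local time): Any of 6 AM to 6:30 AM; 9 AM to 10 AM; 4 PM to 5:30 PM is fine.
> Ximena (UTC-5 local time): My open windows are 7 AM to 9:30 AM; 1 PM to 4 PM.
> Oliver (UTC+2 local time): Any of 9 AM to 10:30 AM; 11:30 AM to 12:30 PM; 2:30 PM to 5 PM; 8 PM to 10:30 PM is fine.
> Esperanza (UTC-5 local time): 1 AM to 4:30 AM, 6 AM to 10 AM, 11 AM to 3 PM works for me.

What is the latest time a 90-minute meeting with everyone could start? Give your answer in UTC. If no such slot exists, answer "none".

18:00

Zane in UTC: 08:00-08:30, 11:00-12:00, 18:00-19:30 (add 2h to convert from UTC-2).
Ximena in UTC: 12:00-14:30, 18:00-21:00 (add 5h to convert from UTC-5).
Oliver in UTC: 07:00-08:30, 09:30-10:30, 12:30-15:00, 18:00-20:30 (subtract 2h to convert from UTC+2).
Esperanza in UTC: 06:00-09:30, 11:00-15:00, 16:00-20:00 (add 5h to convert from UTC-5).
Zane ∩ Ximena: 18:00-19:30.
Zane ∩ Ximena ∩ Oliver: 18:00-19:30.
Zane ∩ Ximena ∩ Oliver ∩ Esperanza: 18:00-19:30.
The last common window of at least 90 minutes is 18:00-19:30; a 90-minute meeting can start as late as 18:00 and still end by 19:30.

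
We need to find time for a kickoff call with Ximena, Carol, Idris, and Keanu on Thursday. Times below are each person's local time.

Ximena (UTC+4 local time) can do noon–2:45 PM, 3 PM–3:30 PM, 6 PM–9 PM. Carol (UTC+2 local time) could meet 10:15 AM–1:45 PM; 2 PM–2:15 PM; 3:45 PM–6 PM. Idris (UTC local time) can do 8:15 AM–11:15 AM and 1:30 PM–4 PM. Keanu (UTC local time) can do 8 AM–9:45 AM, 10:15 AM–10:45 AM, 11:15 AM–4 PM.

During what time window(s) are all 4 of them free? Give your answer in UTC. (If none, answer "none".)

08:15-09:45, 10:15-10:45, 14:00-16:00

Ximena in UTC: 08:00-10:45, 11:00-11:30, 14:00-17:00 (subtract 4h to convert from UTC+4).
Carol in UTC: 08:15-11:45, 12:00-12:15, 13:45-16:00 (subtract 2h to convert from UTC+2).
Idris in UTC: 08:15-11:15, 13:30-16:00.
Keanu in UTC: 08:00-09:45, 10:15-10:45, 11:15-16:00.
Ximena ∩ Carol: 08:15-10:45, 11:00-11:30, 14:00-16:00.
Ximena ∩ Carol ∩ Idris: 08:15-10:45, 11:00-11:15, 14:00-16:00.
Ximena ∩ Carol ∩ Idris ∩ Keanu: 08:15-09:45, 10:15-10:45, 14:00-16:00.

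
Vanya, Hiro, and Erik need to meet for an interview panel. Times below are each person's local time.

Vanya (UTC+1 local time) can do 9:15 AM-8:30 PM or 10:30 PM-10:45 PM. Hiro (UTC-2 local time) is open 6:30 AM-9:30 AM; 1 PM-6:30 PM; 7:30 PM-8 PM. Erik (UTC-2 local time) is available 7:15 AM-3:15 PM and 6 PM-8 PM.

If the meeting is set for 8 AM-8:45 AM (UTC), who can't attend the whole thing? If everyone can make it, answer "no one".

Vanya in UTC: 08:15-19:30, 21:30-21:45 (subtract 1h to convert from UTC+1).
Hiro in UTC: 08:30-11:30, 15:00-20:30, 21:30-22:00 (add 2h to convert from UTC-2).
Erik in UTC: 09:15-17:15, 20:00-22:00 (add 2h to convert from UTC-2).
Vanya: not fully free for 08:00-08:45. Hiro: not fully free for 08:00-08:45. Erik: not fully free for 08:00-08:45.

Erik, Hiro, Vanya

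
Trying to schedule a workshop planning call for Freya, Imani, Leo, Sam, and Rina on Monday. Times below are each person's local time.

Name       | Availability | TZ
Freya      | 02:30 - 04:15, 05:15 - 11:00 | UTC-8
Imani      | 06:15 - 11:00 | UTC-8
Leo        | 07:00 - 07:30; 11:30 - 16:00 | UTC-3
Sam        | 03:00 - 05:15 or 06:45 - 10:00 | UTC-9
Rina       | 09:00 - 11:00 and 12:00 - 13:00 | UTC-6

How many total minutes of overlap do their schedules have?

135

Freya in UTC: 10:30-12:15, 13:15-19:00 (add 8h to convert from UTC-8).
Imani in UTC: 14:15-19:00 (add 8h to convert from UTC-8).
Leo in UTC: 10:00-10:30, 14:30-19:00 (add 3h to convert from UTC-3).
Sam in UTC: 12:00-14:15, 15:45-19:00 (add 9h to convert from UTC-9).
Rina in UTC: 15:00-17:00, 18:00-19:00 (add 6h to convert from UTC-6).
Freya ∩ Imani: 14:15-19:00.
Freya ∩ Imani ∩ Leo: 14:30-19:00.
Freya ∩ Imani ∩ Leo ∩ Sam: 15:45-19:00.
Freya ∩ Imani ∩ Leo ∩ Sam ∩ Rina: 15:45-17:00, 18:00-19:00.
Summing the common windows: 75 + 60 = 135 minutes.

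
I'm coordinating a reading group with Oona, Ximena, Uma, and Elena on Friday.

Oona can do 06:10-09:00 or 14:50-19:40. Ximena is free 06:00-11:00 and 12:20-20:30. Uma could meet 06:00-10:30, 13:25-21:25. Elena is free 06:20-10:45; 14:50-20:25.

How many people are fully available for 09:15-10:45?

2

Ximena and Elena can make the full 09:15-10:45 slot — that's 2.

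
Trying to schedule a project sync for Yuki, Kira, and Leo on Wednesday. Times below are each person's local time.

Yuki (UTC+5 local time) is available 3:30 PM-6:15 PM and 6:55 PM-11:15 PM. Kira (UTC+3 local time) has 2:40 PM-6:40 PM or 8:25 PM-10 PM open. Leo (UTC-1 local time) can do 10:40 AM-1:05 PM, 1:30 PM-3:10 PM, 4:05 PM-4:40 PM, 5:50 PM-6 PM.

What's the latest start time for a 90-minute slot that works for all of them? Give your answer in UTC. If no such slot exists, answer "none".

Yuki in UTC: 10:30-13:15, 13:55-18:15 (subtract 5h to convert from UTC+5).
Kira in UTC: 11:40-15:40, 17:25-19:00 (subtract 3h to convert from UTC+3).
Leo in UTC: 11:40-14:05, 14:30-16:10, 17:05-17:40, 18:50-19:00 (add 1h to convert from UTC-1).
Yuki ∩ Kira: 11:40-13:15, 13:55-15:40, 17:25-18:15.
Yuki ∩ Kira ∩ Leo: 11:40-13:15, 13:55-14:05, 14:30-15:40, 17:25-17:40.
The last common window of at least 90 minutes is 11:40-13:15; a 90-minute meeting can start as late as 11:45 and still end by 13:15.

11:45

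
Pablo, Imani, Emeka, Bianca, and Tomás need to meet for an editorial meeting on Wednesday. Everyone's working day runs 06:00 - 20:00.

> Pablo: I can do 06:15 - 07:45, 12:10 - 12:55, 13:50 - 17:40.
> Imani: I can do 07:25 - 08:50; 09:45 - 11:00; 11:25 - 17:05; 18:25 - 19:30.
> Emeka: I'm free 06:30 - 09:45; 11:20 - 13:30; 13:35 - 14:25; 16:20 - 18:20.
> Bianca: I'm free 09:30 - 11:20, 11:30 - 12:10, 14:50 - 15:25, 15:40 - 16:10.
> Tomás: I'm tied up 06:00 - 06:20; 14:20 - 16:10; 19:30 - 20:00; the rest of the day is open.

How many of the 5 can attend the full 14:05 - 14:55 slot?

2

Pablo free: 06:15-07:45, 12:10-12:55, 13:50-17:40.
Imani free: 07:25-08:50, 09:45-11:00, 11:25-17:05, 18:25-19:30.
Emeka free: 06:30-09:45, 11:20-13:30, 13:35-14:25, 16:20-18:20.
Bianca free: 09:30-11:20, 11:30-12:10, 14:50-15:25, 15:40-16:10.
Tomás free: 06:20-14:20, 16:10-19:30 (invert busy blocks within the working day).
Pablo and Imani can make the full 14:05-14:55 slot — that's 2.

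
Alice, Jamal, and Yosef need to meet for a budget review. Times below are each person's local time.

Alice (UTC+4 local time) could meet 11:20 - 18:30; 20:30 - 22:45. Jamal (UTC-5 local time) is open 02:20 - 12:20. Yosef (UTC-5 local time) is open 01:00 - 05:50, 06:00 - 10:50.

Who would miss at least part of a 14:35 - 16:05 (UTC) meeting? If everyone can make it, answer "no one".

Alice in UTC: 07:20-14:30, 16:30-18:45 (subtract 4h to convert from UTC+4).
Jamal in UTC: 07:20-17:20 (add 5h to convert from UTC-5).
Yosef in UTC: 06:00-10:50, 11:00-15:50 (add 5h to convert from UTC-5).
Alice: not fully free for 14:35-16:05. Jamal: free for 14:35-16:05. Yosef: not fully free for 14:35-16:05.

Alice, Yosef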